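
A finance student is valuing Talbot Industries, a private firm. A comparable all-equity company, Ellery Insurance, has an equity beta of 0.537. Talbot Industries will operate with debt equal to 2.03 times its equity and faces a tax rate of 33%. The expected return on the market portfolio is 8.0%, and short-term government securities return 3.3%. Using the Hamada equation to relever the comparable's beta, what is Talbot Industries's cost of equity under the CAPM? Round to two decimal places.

9.26%

β_L = β_U × [1 + (1 − t)(D/E)] = 0.537 × [1 + (1 − 0.33) × 2.03]
    = 0.537 × [1 + 0.67 × 2.03] = 0.537 × 2.3601 = 1.2674
MRP = 8.0% − 3.3% = 4.70%
E(R) = R_f + β_L × MRP = 3.3% + 1.2674 × 4.7% = 9.26%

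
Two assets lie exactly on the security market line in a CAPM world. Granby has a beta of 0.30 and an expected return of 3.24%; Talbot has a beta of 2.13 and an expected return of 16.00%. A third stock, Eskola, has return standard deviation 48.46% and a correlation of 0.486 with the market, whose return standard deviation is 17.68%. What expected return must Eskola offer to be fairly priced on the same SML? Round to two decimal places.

MRP = (16.00% − 3.24%) / (2.13 − 0.30) = 6.9727%
R_f = 3.24% − 0.30 × 6.9727% = 1.1482%
β_Eskola = ρ·σ_i/σ_m = 0.486 × 48.46 / 17.68 = 1.3321
E(R_Eskola) = R_f + β × MRP = 1.1482% + 1.3321 × 6.9727% = 10.44%

10.44%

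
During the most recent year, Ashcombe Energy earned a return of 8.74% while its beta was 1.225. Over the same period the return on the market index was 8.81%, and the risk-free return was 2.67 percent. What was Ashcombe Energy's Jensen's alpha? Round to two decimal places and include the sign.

-1.45%

Market excess return = 8.81% − 2.67% = 6.14%
CAPM benchmark = R_f + β(R_m − R_f) = 2.67% + 1.225 × 6.14% = 10.19150%
α = actual − benchmark = 8.74% − 10.19150% = -1.45%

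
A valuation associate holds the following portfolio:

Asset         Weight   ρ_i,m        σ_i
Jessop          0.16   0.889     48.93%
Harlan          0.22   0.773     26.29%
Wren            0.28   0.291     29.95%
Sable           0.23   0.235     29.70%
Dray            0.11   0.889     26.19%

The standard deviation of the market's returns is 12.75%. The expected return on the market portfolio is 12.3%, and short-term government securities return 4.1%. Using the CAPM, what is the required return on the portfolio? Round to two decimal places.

15.70%

β_Jessop = 0.889 × 48.93% / 12.75% = 3.4117
β_Harlan = 0.773 × 26.29% / 12.75% = 1.5939
β_Wren = 0.291 × 29.95% / 12.75% = 0.6836
β_Sable = 0.235 × 29.70% / 12.75% = 0.5474
β_Dray = 0.889 × 26.19% / 12.75% = 1.8261
β_P = Σ w_i β_i = 0.16×3.4117 + 0.22×1.5939 + 0.28×0.6836 + 0.23×0.5474 + 0.11×1.8261 = 1.4147
MRP = 12.3% − 4.1% = 8.20%
E(R_P) = R_f + β_P × MRP = 4.1% + 1.4147 × 8.2% = 15.70%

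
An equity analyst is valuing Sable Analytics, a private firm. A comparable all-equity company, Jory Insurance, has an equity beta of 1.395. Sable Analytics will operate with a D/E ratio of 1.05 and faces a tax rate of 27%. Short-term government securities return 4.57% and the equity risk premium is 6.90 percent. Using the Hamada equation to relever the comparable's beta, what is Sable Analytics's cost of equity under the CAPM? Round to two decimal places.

21.57%

β_L = β_U × [1 + (1 − t)(D/E)] = 1.395 × [1 + (1 − 0.27) × 1.05]
    = 1.395 × [1 + 0.73 × 1.05] = 1.395 × 1.7665 = 2.4643
E(R) = R_f + β_L × MRP = 4.57% + 2.4643 × 6.90% = 21.57%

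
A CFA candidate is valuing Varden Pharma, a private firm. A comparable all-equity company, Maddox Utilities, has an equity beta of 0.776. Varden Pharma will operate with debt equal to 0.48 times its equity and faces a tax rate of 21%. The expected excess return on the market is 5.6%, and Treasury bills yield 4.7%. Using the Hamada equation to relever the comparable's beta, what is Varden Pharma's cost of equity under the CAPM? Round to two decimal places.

β_L = β_U × [1 + (1 − t)(D/E)] = 0.776 × [1 + (1 − 0.21) × 0.48]
    = 0.776 × [1 + 0.79 × 0.48] = 0.776 × 1.3792 = 1.0703
E(R) = R_f + β_L × MRP = 4.7% + 1.0703 × 5.6% = 10.69%

10.69%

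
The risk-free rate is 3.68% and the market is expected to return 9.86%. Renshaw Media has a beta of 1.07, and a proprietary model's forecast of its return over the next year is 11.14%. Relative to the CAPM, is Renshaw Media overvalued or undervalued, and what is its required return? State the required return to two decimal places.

MRP = 9.86% − 3.68% = 6.18%
Required return = R_f + β·MRP = 3.68% + 1.07 × 6.18% = 10.29%
Forecast 11.14% > required 10.29% → the stock plots above the SML → undervalued.

Undervalued; required return 10.29%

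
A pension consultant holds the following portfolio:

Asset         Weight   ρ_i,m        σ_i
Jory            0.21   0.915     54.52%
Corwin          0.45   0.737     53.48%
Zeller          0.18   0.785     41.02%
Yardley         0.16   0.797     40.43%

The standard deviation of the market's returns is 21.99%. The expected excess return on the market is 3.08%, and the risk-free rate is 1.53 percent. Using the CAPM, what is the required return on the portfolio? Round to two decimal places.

β_Jory = 0.915 × 54.52% / 21.99% = 2.2686
β_Corwin = 0.737 × 53.48% / 21.99% = 1.7924
β_Zeller = 0.785 × 41.02% / 21.99% = 1.4643
β_Yardley = 0.797 × 40.43% / 21.99% = 1.4653
β_P = Σ w_i β_i = 0.21×2.2686 + 0.45×1.7924 + 0.18×1.4643 + 0.16×1.4653 = 1.7810
E(R_P) = R_f + β_P × MRP = 1.53% + 1.7810 × 3.08% = 7.02%

7.02%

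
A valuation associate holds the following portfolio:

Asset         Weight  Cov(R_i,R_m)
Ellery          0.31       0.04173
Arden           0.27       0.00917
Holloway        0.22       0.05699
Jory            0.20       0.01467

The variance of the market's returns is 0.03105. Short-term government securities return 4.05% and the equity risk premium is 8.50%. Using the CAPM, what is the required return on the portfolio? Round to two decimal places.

β_Ellery = 0.04173 / 0.03105 = 1.3440
β_Arden = 0.00917 / 0.03105 = 0.2953
β_Holloway = 0.05699 / 0.03105 = 1.8354
β_Jory = 0.01467 / 0.03105 = 0.4725
β_P = Σ w_i β_i = 0.31×1.3440 + 0.27×0.2953 + 0.22×1.8354 + 0.20×0.4725 = 0.9947
E(R_P) = R_f + β_P × MRP = 4.05% + 0.9947 × 8.50% = 12.50%

12.50%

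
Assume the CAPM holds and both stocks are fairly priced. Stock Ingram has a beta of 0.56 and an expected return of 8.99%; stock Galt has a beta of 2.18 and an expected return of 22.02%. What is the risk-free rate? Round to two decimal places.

Both satisfy E(R) = R_f + β·MRP, so the slope of the SML is
MRP = (22.02% − 8.99%) / (2.18 − 0.56) = 13.03% / 1.62 = 8.0432%
R_f = E(R_Ingram) − β_Ingram·MRP = 8.99% − 0.56 × 8.0432% = 4.4858%

4.49%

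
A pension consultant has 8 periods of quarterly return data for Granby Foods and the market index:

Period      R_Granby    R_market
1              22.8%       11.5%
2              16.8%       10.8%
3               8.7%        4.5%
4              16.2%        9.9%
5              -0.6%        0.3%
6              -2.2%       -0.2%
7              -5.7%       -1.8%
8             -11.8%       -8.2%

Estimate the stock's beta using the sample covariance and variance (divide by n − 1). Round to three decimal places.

Mean R_i = (22.8 + 16.8 + 8.7 + 16.2 − 0.6 − 2.2 − 5.7 − 11.8) / 8 = 5.5250%
Mean R_m = (11.5 + 10.8 + 4.5 + 9.9 + 0.3 − 0.2 − 1.8 − 8.2) / 8 = 3.3500%
Σ(R_i − R̄_i)(R_m − R̄_m) = 602.3800  ⇒  Cov = 602.3800 / 7 = 86.0543
Σ(R_m − R̄_m)² = 347.9800  ⇒  Var(R_m) = 347.9800 / 7 = 49.7114
β = Cov / Var(R_m) = 86.0543 / 49.7114 = 1.7311

1.731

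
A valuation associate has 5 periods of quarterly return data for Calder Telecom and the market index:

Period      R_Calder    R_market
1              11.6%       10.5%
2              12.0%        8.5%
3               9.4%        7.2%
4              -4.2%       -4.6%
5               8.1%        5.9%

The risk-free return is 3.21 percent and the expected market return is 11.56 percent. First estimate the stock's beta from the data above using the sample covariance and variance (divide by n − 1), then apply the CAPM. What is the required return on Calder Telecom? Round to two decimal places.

12.56%

Mean R_i = (11.6 + 12.0 + 9.4 − 4.2 + 8.1) / 5 = 7.3800%
Mean R_m = (10.5 + 8.5 + 7.2 − 4.6 + 5.9) / 5 = 5.5000%
Σ(R_i − R̄_i)(R_m − R̄_m) = 155.6400  ⇒  Cov = 155.6400 / 4 = 38.9100
Σ(R_m − R̄_m)² = 139.0600  ⇒  Var(R_m) = 139.0600 / 4 = 34.7650
β = Cov / Var(R_m) = 38.9100 / 34.7650 = 1.1192
MRP = 11.56% − 3.21% = 8.35%
E(R) = R_f + β × MRP = 3.21% + 1.1192 × 8.35% = 12.56%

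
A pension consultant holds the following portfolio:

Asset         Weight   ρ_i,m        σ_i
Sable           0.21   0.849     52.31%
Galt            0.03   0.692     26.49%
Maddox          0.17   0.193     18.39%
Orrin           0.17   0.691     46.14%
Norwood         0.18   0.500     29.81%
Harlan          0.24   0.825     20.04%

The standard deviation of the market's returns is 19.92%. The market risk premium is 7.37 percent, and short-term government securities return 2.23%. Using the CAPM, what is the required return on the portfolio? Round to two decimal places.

10.57%

β_Sable = 0.849 × 52.31% / 19.92% = 2.2295
β_Galt = 0.692 × 26.49% / 19.92% = 0.9202
β_Maddox = 0.193 × 18.39% / 19.92% = 0.1782
β_Orrin = 0.691 × 46.14% / 19.92% = 1.6005
β_Norwood = 0.500 × 29.81% / 19.92% = 0.7482
β_Harlan = 0.825 × 20.04% / 19.92% = 0.8300
β_P = Σ w_i β_i = 0.21×2.2295 + 0.03×0.9202 + 0.17×0.1782 + 0.17×1.6005 + 0.18×0.7482 + 0.24×0.8300 = 1.1321
E(R_P) = R_f + β_P × MRP = 2.23% + 1.1321 × 7.37% = 10.57%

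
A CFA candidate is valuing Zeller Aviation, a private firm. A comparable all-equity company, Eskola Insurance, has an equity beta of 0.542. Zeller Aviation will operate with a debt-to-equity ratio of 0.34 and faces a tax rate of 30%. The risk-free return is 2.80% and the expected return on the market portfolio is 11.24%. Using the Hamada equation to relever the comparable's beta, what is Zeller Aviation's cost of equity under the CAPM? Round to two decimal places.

β_L = β_U × [1 + (1 − t)(D/E)] = 0.542 × [1 + (1 − 0.30) × 0.34]
    = 0.542 × [1 + 0.70 × 0.34] = 0.542 × 1.2380 = 0.6710
MRP = 11.24% − 2.80% = 8.44%
E(R) = R_f + β_L × MRP = 2.80% + 0.6710 × 8.44% = 8.46%

8.46%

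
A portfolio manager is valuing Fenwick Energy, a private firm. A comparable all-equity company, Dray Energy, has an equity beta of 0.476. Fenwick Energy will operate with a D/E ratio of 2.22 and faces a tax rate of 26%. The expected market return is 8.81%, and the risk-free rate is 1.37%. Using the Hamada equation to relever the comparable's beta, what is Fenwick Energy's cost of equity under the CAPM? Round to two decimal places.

10.73%

β_L = β_U × [1 + (1 − t)(D/E)] = 0.476 × [1 + (1 − 0.26) × 2.22]
    = 0.476 × [1 + 0.74 × 2.22] = 0.476 × 2.6428 = 1.2580
MRP = 8.81% − 1.37% = 7.44%
E(R) = R_f + β_L × MRP = 1.37% + 1.2580 × 7.44% = 10.73%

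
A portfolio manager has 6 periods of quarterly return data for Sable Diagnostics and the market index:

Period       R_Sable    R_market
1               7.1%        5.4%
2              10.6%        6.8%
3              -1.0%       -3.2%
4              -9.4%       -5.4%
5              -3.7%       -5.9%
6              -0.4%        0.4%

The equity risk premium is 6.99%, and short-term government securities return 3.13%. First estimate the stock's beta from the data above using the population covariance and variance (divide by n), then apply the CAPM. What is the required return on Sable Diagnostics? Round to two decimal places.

Mean R_i = (7.1 + 10.6 − 1.0 − 9.4 − 3.7 − 0.4) / 6 = 0.5333%
Mean R_m = (5.4 + 6.8 − 3.2 − 5.4 − 5.9 + 0.4) / 6 = -0.3167%
Σ(R_i − R̄_i)(R_m − R̄_m) = 187.0633  ⇒  Cov = 187.0633 / 6 = 31.1772
Σ(R_m − R̄_m)² = 149.1683  ⇒  Var(R_m) = 149.1683 / 6 = 24.8614
β = Cov / Var(R_m) = 31.1772 / 24.8614 = 1.2540
E(R) = R_f + β × MRP = 3.13% + 1.2540 × 6.99% = 11.90%

11.90%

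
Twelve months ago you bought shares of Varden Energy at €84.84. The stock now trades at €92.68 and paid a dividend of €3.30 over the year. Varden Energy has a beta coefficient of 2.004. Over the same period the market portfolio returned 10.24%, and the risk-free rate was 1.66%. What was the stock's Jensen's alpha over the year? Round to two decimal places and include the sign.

-5.72%

Realised HPR = (P1 + D1 − P0) / P0 = (92.68 + 3.30 − 84.84) / 84.84 = 11.14 / 84.84 = 13.1306%
MRP = 10.24% − 1.66% = 8.58%
CAPM required = R_f + β·MRP = 1.66% + 2.004 × 8.58% = 18.85432%
α = realised − required = 13.1306% − 18.85432% = -5.72%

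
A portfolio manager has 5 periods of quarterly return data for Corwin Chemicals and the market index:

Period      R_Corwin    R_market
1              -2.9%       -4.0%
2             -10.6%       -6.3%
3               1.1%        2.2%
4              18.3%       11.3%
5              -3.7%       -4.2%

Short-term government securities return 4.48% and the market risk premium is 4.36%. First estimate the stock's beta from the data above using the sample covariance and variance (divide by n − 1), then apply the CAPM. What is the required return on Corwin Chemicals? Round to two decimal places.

Mean R_i = (-2.9 − 10.6 + 1.1 + 18.3 − 3.7) / 5 = 0.4400%
Mean R_m = (-4.0 − 6.3 + 2.2 + 11.3 − 4.2) / 5 = -0.2000%
Σ(R_i − R̄_i)(R_m − R̄_m) = 303.5700  ⇒  Cov = 303.5700 / 4 = 75.8925
Σ(R_m − R̄_m)² = 205.6600  ⇒  Var(R_m) = 205.6600 / 4 = 51.4150
β = Cov / Var(R_m) = 75.8925 / 51.4150 = 1.4761
E(R) = R_f + β × MRP = 4.48% + 1.4761 × 4.36% = 10.92%

10.92%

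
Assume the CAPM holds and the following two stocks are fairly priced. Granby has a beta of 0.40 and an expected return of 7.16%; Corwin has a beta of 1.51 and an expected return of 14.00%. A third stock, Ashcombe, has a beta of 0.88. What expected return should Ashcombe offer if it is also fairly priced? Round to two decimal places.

10.12%

MRP (SML slope) = (14.00% − 7.16%) / (1.51 − 0.40) = 6.84% / 1.11 = 6.1622%
R_f (intercept) = 7.16% − 0.40 × 6.1622% = 4.6951%
E(R_Ashcombe) = R_f + β × MRP = 4.6951% + 0.88 × 6.1622% = 10.12%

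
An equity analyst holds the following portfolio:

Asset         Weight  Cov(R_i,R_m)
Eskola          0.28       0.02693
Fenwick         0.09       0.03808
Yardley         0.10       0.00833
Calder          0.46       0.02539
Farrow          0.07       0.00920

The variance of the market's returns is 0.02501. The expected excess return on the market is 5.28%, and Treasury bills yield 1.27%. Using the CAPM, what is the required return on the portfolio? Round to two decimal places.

β_Eskola = 0.02693 / 0.02501 = 1.0768
β_Fenwick = 0.03808 / 0.02501 = 1.5226
β_Yardley = 0.00833 / 0.02501 = 0.3331
β_Calder = 0.02539 / 0.02501 = 1.0152
β_Farrow = 0.00920 / 0.02501 = 0.3679
β_P = Σ w_i β_i = 0.28×1.0768 + 0.09×1.5226 + 0.10×0.3331 + 0.46×1.0152 + 0.07×0.3679 = 0.9646
E(R_P) = R_f + β_P × MRP = 1.27% + 0.9646 × 5.28% = 6.36%

6.36%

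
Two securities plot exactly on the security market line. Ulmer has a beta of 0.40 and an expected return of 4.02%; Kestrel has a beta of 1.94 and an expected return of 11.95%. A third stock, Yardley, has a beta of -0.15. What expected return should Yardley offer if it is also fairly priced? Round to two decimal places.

1.19%

MRP (SML slope) = (11.95% − 4.02%) / (1.94 − 0.40) = 7.93% / 1.54 = 5.1494%
R_f (intercept) = 4.02% − 0.40 × 5.1494% = 1.9602%
E(R_Yardley) = R_f + β × MRP = 1.9602% + -0.15 × 5.1494% = 1.19%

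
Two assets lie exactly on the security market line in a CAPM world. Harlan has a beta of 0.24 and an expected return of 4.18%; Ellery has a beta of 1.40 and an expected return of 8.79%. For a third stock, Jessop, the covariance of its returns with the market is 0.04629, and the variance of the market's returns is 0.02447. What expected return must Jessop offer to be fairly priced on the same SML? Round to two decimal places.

MRP = (8.79% − 4.18%) / (1.40 − 0.24) = 3.9741%
R_f = 4.18% − 0.24 × 3.9741% = 3.2262%
β_Jessop = Cov / Var(R_m) = 0.04629 / 0.02447 = 1.8917
E(R_Jessop) = R_f + β × MRP = 3.2262% + 1.8917 × 3.9741% = 10.74%

10.74%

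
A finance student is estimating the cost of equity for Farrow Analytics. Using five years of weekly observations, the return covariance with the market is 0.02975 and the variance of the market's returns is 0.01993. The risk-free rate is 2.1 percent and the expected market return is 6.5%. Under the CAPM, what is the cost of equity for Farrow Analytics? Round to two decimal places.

8.67%

β = Cov(R_i, R_m) / Var(R_m) = 0.02975 / 0.01993 = 1.4927
MRP = 6.5% − 2.1% = 4.40%
E(R) = R_f + β × MRP = 2.1% + 1.4927 × 4.4% = 8.67%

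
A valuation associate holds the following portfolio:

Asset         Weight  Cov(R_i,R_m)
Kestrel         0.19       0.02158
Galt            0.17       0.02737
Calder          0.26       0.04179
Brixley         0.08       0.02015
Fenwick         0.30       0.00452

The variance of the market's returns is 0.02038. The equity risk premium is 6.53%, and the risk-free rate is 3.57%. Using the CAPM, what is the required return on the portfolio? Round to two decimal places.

10.81%

β_Kestrel = 0.02158 / 0.02038 = 1.0589
β_Galt = 0.02737 / 0.02038 = 1.3430
β_Calder = 0.04179 / 0.02038 = 2.0505
β_Brixley = 0.02015 / 0.02038 = 0.9887
β_Fenwick = 0.00452 / 0.02038 = 0.2218
β_P = Σ w_i β_i = 0.19×1.0589 + 0.17×1.3430 + 0.26×2.0505 + 0.08×0.9887 + 0.30×0.2218 = 1.1083
E(R_P) = R_f + β_P × MRP = 3.57% + 1.1083 × 6.53% = 10.81%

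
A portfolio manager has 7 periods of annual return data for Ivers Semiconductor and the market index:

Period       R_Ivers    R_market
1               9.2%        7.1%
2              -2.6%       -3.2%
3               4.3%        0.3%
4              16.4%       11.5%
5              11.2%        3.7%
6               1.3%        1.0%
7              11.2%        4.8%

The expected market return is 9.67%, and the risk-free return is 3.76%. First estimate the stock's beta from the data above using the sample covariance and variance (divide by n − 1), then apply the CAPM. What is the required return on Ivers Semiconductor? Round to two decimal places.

Mean R_i = (9.2 − 2.6 + 4.3 + 16.4 + 11.2 + 1.3 + 11.2) / 7 = 7.2857%
Mean R_m = (7.1 − 3.2 + 0.3 + 11.5 + 3.7 + 1.0 + 4.8) / 7 = 3.6000%
Σ(R_i − R̄_i)(R_m − R̄_m) = 176.4300  ⇒  Cov = 176.4300 / 6 = 29.4050
Σ(R_m − R̄_m)² = 140.0000  ⇒  Var(R_m) = 140.0000 / 6 = 23.3333
β = Cov / Var(R_m) = 29.4050 / 23.3333 = 1.2602
MRP = 9.67% − 3.76% = 5.91%
E(R) = R_f + β × MRP = 3.76% + 1.2602 × 5.91% = 11.21%

11.21%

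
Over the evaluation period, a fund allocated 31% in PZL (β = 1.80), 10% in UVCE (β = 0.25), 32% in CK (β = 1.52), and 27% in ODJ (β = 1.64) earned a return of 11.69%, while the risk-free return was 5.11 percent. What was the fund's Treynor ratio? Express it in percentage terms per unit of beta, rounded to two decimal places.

4.35%

β_P = 0.31×1.80 + 0.10×0.25 + 0.32×1.52 + 0.27×1.64 = 1.5122
Treynor = (R_P − R_f) / β_P = (11.69% − 5.11%) / 1.5122 = 6.58% / 1.5122 = 4.35%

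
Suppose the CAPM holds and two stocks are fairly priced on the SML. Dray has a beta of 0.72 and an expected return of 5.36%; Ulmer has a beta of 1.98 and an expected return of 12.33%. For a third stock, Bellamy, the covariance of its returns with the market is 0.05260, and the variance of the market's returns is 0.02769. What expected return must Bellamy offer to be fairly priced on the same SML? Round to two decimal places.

MRP = (12.33% − 5.36%) / (1.98 − 0.72) = 5.5317%
R_f = 5.36% − 0.72 × 5.5317% = 1.3772%
β_Bellamy = Cov / Var(R_m) = 0.05260 / 0.02769 = 1.8996
E(R_Bellamy) = R_f + β × MRP = 1.3772% + 1.8996 × 5.5317% = 11.89%

11.89%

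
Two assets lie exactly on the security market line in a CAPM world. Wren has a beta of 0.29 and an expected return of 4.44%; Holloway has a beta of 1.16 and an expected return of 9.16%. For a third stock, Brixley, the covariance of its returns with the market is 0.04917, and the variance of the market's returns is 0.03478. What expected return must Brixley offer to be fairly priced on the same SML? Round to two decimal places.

10.54%

MRP = (9.16% − 4.44%) / (1.16 − 0.29) = 5.4253%
R_f = 4.44% − 0.29 × 5.4253% = 2.8667%
β_Brixley = Cov / Var(R_m) = 0.04917 / 0.03478 = 1.4137
E(R_Brixley) = R_f + β × MRP = 2.8667% + 1.4137 × 5.4253% = 10.54%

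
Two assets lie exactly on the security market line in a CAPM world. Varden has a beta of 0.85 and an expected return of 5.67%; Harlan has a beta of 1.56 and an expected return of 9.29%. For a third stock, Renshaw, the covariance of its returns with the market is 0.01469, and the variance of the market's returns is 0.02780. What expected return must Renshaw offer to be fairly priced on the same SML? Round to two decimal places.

4.03%

MRP = (9.29% − 5.67%) / (1.56 − 0.85) = 5.0986%
R_f = 5.67% − 0.85 × 5.0986% = 1.3362%
β_Renshaw = Cov / Var(R_m) = 0.01469 / 0.02780 = 0.5284
E(R_Renshaw) = R_f + β × MRP = 1.3362% + 0.5284 × 5.0986% = 4.03%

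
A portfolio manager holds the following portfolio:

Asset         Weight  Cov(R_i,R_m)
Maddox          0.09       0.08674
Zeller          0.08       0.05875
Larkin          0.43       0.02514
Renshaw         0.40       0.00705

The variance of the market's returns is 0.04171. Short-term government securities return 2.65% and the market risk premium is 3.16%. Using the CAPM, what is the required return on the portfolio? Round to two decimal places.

β_Maddox = 0.08674 / 0.04171 = 2.0796
β_Zeller = 0.05875 / 0.04171 = 1.4085
β_Larkin = 0.02514 / 0.04171 = 0.6027
β_Renshaw = 0.00705 / 0.04171 = 0.1690
β_P = Σ w_i β_i = 0.09×2.0796 + 0.08×1.4085 + 0.43×0.6027 + 0.40×0.1690 = 0.6266
E(R_P) = R_f + β_P × MRP = 2.65% + 0.6266 × 3.16% = 4.63%

4.63%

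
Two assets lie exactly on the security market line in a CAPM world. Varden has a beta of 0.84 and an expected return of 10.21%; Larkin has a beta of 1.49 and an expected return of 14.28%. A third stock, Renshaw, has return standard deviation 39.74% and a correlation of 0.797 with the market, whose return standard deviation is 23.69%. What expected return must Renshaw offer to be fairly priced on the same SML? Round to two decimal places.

MRP = (14.28% − 10.21%) / (1.49 − 0.84) = 6.2615%
R_f = 10.21% − 0.84 × 6.2615% = 4.9503%
β_Renshaw = ρ·σ_i/σ_m = 0.797 × 39.74 / 23.69 = 1.3370
E(R_Renshaw) = R_f + β × MRP = 4.9503% + 1.3370 × 6.2615% = 13.32%

13.32%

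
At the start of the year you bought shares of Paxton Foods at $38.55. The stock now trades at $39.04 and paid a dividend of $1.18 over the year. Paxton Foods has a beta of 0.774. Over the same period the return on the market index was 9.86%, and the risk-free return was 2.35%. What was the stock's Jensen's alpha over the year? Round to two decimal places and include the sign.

-3.83%

Realised HPR = (P1 + D1 − P0) / P0 = (39.04 + 1.18 − 38.55) / 38.55 = 1.67 / 38.55 = 4.3320%
MRP = 9.86% − 2.35% = 7.51%
CAPM required = R_f + β·MRP = 2.35% + 0.774 × 7.51% = 8.16274%
α = realised − required = 4.3320% − 8.16274% = -3.83%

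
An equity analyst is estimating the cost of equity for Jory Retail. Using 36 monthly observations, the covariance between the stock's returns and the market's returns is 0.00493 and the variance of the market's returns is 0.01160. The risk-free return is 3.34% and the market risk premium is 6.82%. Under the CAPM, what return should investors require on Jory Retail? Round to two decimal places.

6.24%

β = Cov(R_i, R_m) / Var(R_m) = 0.00493 / 0.01160 = 0.4250
E(R) = R_f + β × MRP = 3.34% + 0.4250 × 6.82% = 6.24%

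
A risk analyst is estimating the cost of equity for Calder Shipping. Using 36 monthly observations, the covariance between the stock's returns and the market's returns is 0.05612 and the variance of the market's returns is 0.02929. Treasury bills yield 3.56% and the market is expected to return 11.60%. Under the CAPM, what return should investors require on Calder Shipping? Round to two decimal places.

18.96%

β = Cov(R_i, R_m) / Var(R_m) = 0.05612 / 0.02929 = 1.9160
MRP = 11.60% − 3.56% = 8.04%
E(R) = R_f + β × MRP = 3.56% + 1.9160 × 8.04% = 18.96%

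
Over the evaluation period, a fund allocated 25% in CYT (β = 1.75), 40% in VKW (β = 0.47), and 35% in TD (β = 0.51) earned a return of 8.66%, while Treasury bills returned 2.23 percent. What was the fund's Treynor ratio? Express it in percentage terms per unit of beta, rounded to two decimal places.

β_P = 0.25×1.75 + 0.40×0.47 + 0.35×0.51 = 0.8040
Treynor = (R_P − R_f) / β_P = (8.66% − 2.23%) / 0.8040 = 6.43% / 0.8040 = 8.00%

8.00%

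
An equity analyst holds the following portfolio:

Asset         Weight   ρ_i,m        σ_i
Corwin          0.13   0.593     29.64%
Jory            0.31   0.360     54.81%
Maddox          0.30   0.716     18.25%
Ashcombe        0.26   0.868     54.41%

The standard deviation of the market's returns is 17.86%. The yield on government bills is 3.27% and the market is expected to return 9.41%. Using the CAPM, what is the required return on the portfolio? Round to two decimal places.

11.73%

β_Corwin = 0.593 × 29.64% / 17.86% = 0.9841
β_Jory = 0.360 × 54.81% / 17.86% = 1.1048
β_Maddox = 0.716 × 18.25% / 17.86% = 0.7316
β_Ashcombe = 0.868 × 54.41% / 17.86% = 2.6443
β_P = Σ w_i β_i = 0.13×0.9841 + 0.31×1.1048 + 0.30×0.7316 + 0.26×2.6443 = 1.3774
MRP = 9.41% − 3.27% = 6.14%
E(R_P) = R_f + β_P × MRP = 3.27% + 1.3774 × 6.14% = 11.73%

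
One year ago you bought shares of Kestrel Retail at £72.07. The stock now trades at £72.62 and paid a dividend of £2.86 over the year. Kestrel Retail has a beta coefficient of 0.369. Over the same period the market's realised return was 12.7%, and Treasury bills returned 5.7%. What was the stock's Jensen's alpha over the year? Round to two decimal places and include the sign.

Realised HPR = (P1 + D1 − P0) / P0 = (72.62 + 2.86 − 72.07) / 72.07 = 3.41 / 72.07 = 4.7315%
MRP = 12.7% − 5.7% = 7.00%
CAPM required = R_f + β·MRP = 5.7% + 0.369 × 7.0% = 8.2830%
α = realised − required = 4.7315% − 8.2830% = -3.55%

-3.55%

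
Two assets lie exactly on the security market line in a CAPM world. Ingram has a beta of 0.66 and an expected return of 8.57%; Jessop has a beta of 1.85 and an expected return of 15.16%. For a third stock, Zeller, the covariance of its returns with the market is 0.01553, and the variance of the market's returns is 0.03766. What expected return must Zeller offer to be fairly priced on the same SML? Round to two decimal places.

MRP = (15.16% − 8.57%) / (1.85 − 0.66) = 5.5378%
R_f = 8.57% − 0.66 × 5.5378% = 4.9151%
β_Zeller = Cov / Var(R_m) = 0.01553 / 0.03766 = 0.4124
E(R_Zeller) = R_f + β × MRP = 4.9151% + 0.4124 × 5.5378% = 7.20%

7.20%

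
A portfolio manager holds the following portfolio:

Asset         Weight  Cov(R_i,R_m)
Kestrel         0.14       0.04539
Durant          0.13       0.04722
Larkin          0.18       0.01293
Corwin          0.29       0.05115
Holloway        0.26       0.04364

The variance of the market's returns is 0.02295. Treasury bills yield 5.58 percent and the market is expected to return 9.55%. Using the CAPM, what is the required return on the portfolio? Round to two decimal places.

β_Kestrel = 0.04539 / 0.02295 = 1.9778
β_Durant = 0.04722 / 0.02295 = 2.0575
β_Larkin = 0.01293 / 0.02295 = 0.5634
β_Corwin = 0.05115 / 0.02295 = 2.2288
β_Holloway = 0.04364 / 0.02295 = 1.9015
β_P = Σ w_i β_i = 0.14×1.9778 + 0.13×2.0575 + 0.18×0.5634 + 0.29×2.2288 + 0.26×1.9015 = 1.7865
MRP = 9.55% − 5.58% = 3.97%
E(R_P) = R_f + β_P × MRP = 5.58% + 1.7865 × 3.97% = 12.67%

12.67%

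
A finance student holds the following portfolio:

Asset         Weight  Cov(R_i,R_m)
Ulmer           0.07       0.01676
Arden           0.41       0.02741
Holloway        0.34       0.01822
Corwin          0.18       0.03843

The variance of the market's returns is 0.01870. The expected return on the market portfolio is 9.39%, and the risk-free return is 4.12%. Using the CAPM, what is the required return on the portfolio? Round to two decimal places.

11.31%

β_Ulmer = 0.01676 / 0.01870 = 0.8963
β_Arden = 0.02741 / 0.01870 = 1.4658
β_Holloway = 0.01822 / 0.01870 = 0.9743
β_Corwin = 0.03843 / 0.01870 = 2.0551
β_P = Σ w_i β_i = 0.07×0.8963 + 0.41×1.4658 + 0.34×0.9743 + 0.18×2.0551 = 1.3649
MRP = 9.39% − 4.12% = 5.27%
E(R_P) = R_f + β_P × MRP = 4.12% + 1.3649 × 5.27% = 11.31%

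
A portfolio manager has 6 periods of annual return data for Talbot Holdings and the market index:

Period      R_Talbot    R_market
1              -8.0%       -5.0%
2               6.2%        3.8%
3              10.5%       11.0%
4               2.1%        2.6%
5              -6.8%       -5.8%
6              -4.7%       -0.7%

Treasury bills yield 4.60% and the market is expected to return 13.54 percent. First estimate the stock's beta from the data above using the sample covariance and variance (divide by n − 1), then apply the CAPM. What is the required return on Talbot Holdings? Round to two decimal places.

Mean R_i = (-8.0 + 6.2 + 10.5 + 2.1 − 6.8 − 4.7) / 6 = -0.1167%
Mean R_m = (-5.0 + 3.8 + 11.0 + 2.6 − 5.8 − 0.7) / 6 = 0.9833%
Σ(R_i − R̄_i)(R_m − R̄_m) = 227.9383  ⇒  Cov = 227.9383 / 5 = 45.5877
Σ(R_m − R̄_m)² = 195.5283  ⇒  Var(R_m) = 195.5283 / 5 = 39.1057
β = Cov / Var(R_m) = 45.5877 / 39.1057 = 1.1658
MRP = 13.54% − 4.60% = 8.94%
E(R) = R_f + β × MRP = 4.60% + 1.1658 × 8.94% = 15.02%

15.02%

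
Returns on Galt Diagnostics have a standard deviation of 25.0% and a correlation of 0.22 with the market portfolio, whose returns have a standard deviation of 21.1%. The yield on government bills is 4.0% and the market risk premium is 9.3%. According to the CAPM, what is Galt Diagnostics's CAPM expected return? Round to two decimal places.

β = ρ × σ_i / σ_m = 0.22 × 25.0% / 21.1% = 0.2607
E(R) = 4.0% + 0.2607 × 9.3% = 6.42%

6.42%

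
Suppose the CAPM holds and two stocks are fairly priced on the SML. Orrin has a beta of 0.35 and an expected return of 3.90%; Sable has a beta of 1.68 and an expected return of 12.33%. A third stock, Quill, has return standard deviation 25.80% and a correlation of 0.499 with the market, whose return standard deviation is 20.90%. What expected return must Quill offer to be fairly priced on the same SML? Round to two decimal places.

MRP = (12.33% − 3.90%) / (1.68 − 0.35) = 6.3383%
R_f = 3.90% − 0.35 × 6.3383% = 1.6816%
β_Quill = ρ·σ_i/σ_m = 0.499 × 25.80 / 20.90 = 0.6160
E(R_Quill) = R_f + β × MRP = 1.6816% + 0.6160 × 6.3383% = 5.59%

5.59%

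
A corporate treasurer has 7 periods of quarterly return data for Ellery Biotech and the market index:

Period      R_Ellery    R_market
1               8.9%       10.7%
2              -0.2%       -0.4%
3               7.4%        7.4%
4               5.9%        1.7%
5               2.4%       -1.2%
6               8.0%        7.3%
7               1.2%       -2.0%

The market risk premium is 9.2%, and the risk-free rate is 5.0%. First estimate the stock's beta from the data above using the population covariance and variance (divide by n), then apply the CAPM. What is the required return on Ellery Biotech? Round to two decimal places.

Mean R_i = (8.9 − 0.2 + 7.4 + 5.9 + 2.4 + 8.0 + 1.2) / 7 = 4.8000%
Mean R_m = (10.7 − 0.4 + 7.4 + 1.7 − 1.2 + 7.3 − 2.0) / 7 = 3.3571%
Σ(R_i − R̄_i)(R_m − R̄_m) = 100.4200  ⇒  Cov = 100.4200 / 7 = 14.3457
Σ(R_m − R̄_m)² = 152.1371  ⇒  Var(R_m) = 152.1371 / 7 = 21.7339
β = Cov / Var(R_m) = 14.3457 / 21.7339 = 0.6601
E(R) = R_f + β × MRP = 5.0% + 0.6601 × 9.2% = 11.07%

11.07%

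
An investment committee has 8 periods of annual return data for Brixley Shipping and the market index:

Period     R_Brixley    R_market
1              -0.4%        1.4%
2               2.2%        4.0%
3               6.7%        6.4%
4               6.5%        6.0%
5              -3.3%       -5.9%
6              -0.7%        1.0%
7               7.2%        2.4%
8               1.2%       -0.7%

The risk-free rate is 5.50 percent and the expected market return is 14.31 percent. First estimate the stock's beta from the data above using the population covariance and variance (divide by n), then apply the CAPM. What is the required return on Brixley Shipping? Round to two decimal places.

12.68%

Mean R_i = (-0.4 + 2.2 + 6.7 + 6.5 − 3.3 − 0.7 + 7.2 + 1.2) / 8 = 2.4250%
Mean R_m = (1.4 + 4.0 + 6.4 + 6.0 − 5.9 + 1.0 + 2.4 − 0.7) / 8 = 1.8250%
Σ(R_i − R̄_i)(R_m − R̄_m) = 89.9250  ⇒  Cov = 89.9250 / 8 = 11.2406
Σ(R_m − R̄_m)² = 110.3350  ⇒  Var(R_m) = 110.3350 / 8 = 13.7919
β = Cov / Var(R_m) = 11.2406 / 13.7919 = 0.8150
MRP = 14.31% − 5.50% = 8.81%
E(R) = R_f + β × MRP = 5.50% + 0.8150 × 8.81% = 12.68%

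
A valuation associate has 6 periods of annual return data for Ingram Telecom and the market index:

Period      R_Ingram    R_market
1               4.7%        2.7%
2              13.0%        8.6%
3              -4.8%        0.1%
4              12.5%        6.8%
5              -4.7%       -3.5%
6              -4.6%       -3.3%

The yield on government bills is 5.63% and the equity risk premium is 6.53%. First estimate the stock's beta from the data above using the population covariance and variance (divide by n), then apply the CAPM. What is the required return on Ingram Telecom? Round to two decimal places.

16.26%

Mean R_i = (4.7 + 13.0 − 4.8 + 12.5 − 4.7 − 4.6) / 6 = 2.6833%
Mean R_m = (2.7 + 8.6 + 0.1 + 6.8 − 3.5 − 3.3) / 6 = 1.9000%
Σ(R_i − R̄_i)(R_m − R̄_m) = 210.0500  ⇒  Cov = 210.0500 / 6 = 35.0083
Σ(R_m − R̄_m)² = 128.9800  ⇒  Var(R_m) = 128.9800 / 6 = 21.4967
β = Cov / Var(R_m) = 35.0083 / 21.4967 = 1.6285
E(R) = R_f + β × MRP = 5.63% + 1.6285 × 6.53% = 16.26%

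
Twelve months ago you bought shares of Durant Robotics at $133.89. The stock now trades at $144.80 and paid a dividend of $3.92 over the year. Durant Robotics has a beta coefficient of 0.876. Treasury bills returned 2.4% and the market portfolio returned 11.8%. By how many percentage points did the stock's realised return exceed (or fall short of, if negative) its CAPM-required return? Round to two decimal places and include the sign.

Realised HPR = (P1 + D1 − P0) / P0 = (144.80 + 3.92 − 133.89) / 133.89 = 14.83 / 133.89 = 11.0763%
MRP = 11.8% − 2.4% = 9.40%
CAPM required = R_f + β·MRP = 2.4% + 0.876 × 9.4% = 10.6344%
α = realised − required = 11.0763% − 10.6344% = +0.44%

+0.44%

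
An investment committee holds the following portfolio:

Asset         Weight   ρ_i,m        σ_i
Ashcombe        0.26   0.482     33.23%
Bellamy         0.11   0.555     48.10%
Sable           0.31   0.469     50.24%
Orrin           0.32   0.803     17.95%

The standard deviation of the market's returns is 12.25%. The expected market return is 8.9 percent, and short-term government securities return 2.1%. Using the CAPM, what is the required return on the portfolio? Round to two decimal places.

β_Ashcombe = 0.482 × 33.23% / 12.25% = 1.3075
β_Bellamy = 0.555 × 48.10% / 12.25% = 2.1792
β_Sable = 0.469 × 50.24% / 12.25% = 1.9235
β_Orrin = 0.803 × 17.95% / 12.25% = 1.1766
β_P = Σ w_i β_i = 0.26×1.3075 + 0.11×2.1792 + 0.31×1.9235 + 0.32×1.1766 = 1.5525
MRP = 8.9% − 2.1% = 6.80%
E(R_P) = R_f + β_P × MRP = 2.1% + 1.5525 × 6.8% = 12.66%

12.66%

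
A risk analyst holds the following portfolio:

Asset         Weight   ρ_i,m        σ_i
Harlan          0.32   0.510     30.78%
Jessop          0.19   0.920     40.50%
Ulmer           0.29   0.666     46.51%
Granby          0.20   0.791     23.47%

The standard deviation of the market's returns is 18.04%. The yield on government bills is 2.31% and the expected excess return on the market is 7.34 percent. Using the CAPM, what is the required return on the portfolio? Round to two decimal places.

β_Harlan = 0.510 × 30.78% / 18.04% = 0.8702
β_Jessop = 0.920 × 40.50% / 18.04% = 2.0654
β_Ulmer = 0.666 × 46.51% / 18.04% = 1.7171
β_Granby = 0.791 × 23.47% / 18.04% = 1.0291
β_P = Σ w_i β_i = 0.32×0.8702 + 0.19×2.0654 + 0.29×1.7171 + 0.20×1.0291 = 1.3747
E(R_P) = R_f + β_P × MRP = 2.31% + 1.3747 × 7.34% = 12.40%

12.40%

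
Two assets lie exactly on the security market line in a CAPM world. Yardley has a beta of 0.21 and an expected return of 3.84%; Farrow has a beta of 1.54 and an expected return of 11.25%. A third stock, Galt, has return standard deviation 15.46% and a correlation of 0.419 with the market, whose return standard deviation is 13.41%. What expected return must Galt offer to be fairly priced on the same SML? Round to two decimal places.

MRP = (11.25% − 3.84%) / (1.54 − 0.21) = 5.5714%
R_f = 3.84% − 0.21 × 5.5714% = 2.6700%
β_Galt = ρ·σ_i/σ_m = 0.419 × 15.46 / 13.41 = 0.4831
E(R_Galt) = R_f + β × MRP = 2.6700% + 0.4831 × 5.5714% = 5.36%

5.36%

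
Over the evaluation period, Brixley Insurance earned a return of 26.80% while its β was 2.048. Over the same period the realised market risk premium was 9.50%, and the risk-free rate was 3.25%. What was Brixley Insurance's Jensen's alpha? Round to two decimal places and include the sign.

CAPM benchmark = R_f + β(R_m − R_f) = 3.25% + 2.048 × 9.50% = 22.70600%
α = actual − benchmark = 26.80% − 22.70600% = +4.09%

+4.09%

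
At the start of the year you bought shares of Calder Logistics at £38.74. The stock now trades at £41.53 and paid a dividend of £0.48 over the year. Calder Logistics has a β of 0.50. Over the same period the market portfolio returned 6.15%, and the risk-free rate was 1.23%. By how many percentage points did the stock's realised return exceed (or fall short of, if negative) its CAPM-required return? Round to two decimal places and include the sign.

+4.75%

Realised HPR = (P1 + D1 − P0) / P0 = (41.53 + 0.48 − 38.74) / 38.74 = 3.27 / 38.74 = 8.4409%
MRP = 6.15% − 1.23% = 4.92%
CAPM required = R_f + β·MRP = 1.23% + 0.50 × 4.92% = 3.6900%
α = realised − required = 8.4409% − 3.6900% = +4.75%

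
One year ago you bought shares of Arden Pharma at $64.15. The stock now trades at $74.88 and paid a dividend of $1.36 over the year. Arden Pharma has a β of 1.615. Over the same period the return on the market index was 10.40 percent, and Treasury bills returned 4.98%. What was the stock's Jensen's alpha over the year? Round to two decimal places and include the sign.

+5.11%

Realised HPR = (P1 + D1 − P0) / P0 = (74.88 + 1.36 − 64.15) / 64.15 = 12.09 / 64.15 = 18.8465%
MRP = 10.40% − 4.98% = 5.42%
CAPM required = R_f + β·MRP = 4.98% + 1.615 × 5.42% = 13.73330%
α = realised − required = 18.8465% − 13.73330% = +5.11%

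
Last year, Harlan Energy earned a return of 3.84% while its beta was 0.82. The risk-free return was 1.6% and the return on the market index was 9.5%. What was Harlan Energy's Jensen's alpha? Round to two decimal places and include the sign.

-4.24%

Market excess return = 9.5% − 1.6% = 7.90%
CAPM benchmark = R_f + β(R_m − R_f) = 1.6% + 0.82 × 7.9% = 8.0780%
α = actual − benchmark = 3.84% − 8.0780% = -4.24%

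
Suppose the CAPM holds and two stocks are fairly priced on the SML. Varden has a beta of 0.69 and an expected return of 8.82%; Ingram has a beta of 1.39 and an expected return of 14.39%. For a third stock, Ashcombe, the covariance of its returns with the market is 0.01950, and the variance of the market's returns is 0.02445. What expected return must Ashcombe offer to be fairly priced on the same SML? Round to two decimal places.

MRP = (14.39% − 8.82%) / (1.39 − 0.69) = 7.9571%
R_f = 8.82% − 0.69 × 7.9571% = 3.3296%
β_Ashcombe = Cov / Var(R_m) = 0.01950 / 0.02445 = 0.7975
E(R_Ashcombe) = R_f + β × MRP = 3.3296% + 0.7975 × 7.9571% = 9.68%

9.68%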